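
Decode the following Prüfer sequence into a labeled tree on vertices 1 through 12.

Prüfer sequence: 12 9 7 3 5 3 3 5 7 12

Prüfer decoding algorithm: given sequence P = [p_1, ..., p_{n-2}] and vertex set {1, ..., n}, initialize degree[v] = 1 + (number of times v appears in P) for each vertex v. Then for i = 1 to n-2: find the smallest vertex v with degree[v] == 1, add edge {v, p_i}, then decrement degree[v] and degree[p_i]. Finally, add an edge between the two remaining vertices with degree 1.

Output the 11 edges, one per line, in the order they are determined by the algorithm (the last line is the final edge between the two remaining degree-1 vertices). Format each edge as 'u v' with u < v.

Answer: 1 12
2 9
4 7
3 6
5 8
3 9
3 10
3 5
5 7
7 12
11 12

Derivation:
Initial degrees: {1:1, 2:1, 3:4, 4:1, 5:3, 6:1, 7:3, 8:1, 9:2, 10:1, 11:1, 12:3}
Step 1: smallest deg-1 vertex = 1, p_1 = 12. Add edge {1,12}. Now deg[1]=0, deg[12]=2.
Step 2: smallest deg-1 vertex = 2, p_2 = 9. Add edge {2,9}. Now deg[2]=0, deg[9]=1.
Step 3: smallest deg-1 vertex = 4, p_3 = 7. Add edge {4,7}. Now deg[4]=0, deg[7]=2.
Step 4: smallest deg-1 vertex = 6, p_4 = 3. Add edge {3,6}. Now deg[6]=0, deg[3]=3.
Step 5: smallest deg-1 vertex = 8, p_5 = 5. Add edge {5,8}. Now deg[8]=0, deg[5]=2.
Step 6: smallest deg-1 vertex = 9, p_6 = 3. Add edge {3,9}. Now deg[9]=0, deg[3]=2.
Step 7: smallest deg-1 vertex = 10, p_7 = 3. Add edge {3,10}. Now deg[10]=0, deg[3]=1.
Step 8: smallest deg-1 vertex = 3, p_8 = 5. Add edge {3,5}. Now deg[3]=0, deg[5]=1.
Step 9: smallest deg-1 vertex = 5, p_9 = 7. Add edge {5,7}. Now deg[5]=0, deg[7]=1.
Step 10: smallest deg-1 vertex = 7, p_10 = 12. Add edge {7,12}. Now deg[7]=0, deg[12]=1.
Final: two remaining deg-1 vertices are 11, 12. Add edge {11,12}.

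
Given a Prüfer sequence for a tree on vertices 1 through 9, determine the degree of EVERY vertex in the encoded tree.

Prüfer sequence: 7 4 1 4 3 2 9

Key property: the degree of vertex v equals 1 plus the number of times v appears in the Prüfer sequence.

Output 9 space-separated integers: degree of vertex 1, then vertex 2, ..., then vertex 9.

Answer: 2 2 2 3 1 1 2 1 2

Derivation:
p_1 = 7: count[7] becomes 1
p_2 = 4: count[4] becomes 1
p_3 = 1: count[1] becomes 1
p_4 = 4: count[4] becomes 2
p_5 = 3: count[3] becomes 1
p_6 = 2: count[2] becomes 1
p_7 = 9: count[9] becomes 1
Degrees (1 + count): deg[1]=1+1=2, deg[2]=1+1=2, deg[3]=1+1=2, deg[4]=1+2=3, deg[5]=1+0=1, deg[6]=1+0=1, deg[7]=1+1=2, deg[8]=1+0=1, deg[9]=1+1=2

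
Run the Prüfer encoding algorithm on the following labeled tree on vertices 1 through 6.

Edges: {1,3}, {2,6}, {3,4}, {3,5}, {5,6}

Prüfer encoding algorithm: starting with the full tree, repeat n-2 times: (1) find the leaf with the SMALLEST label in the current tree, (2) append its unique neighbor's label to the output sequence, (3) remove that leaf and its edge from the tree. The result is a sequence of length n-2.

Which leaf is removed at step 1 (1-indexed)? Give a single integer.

Step 1: current leaves = {1,2,4}. Remove leaf 1 (neighbor: 3).

Answer: 1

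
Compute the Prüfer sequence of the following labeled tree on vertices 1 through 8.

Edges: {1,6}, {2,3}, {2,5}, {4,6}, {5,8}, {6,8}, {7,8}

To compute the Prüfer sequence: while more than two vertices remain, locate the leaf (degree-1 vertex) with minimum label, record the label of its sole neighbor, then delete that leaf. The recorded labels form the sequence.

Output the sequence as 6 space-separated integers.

Answer: 6 2 5 6 8 8

Derivation:
Step 1: leaves = {1,3,4,7}. Remove smallest leaf 1, emit neighbor 6.
Step 2: leaves = {3,4,7}. Remove smallest leaf 3, emit neighbor 2.
Step 3: leaves = {2,4,7}. Remove smallest leaf 2, emit neighbor 5.
Step 4: leaves = {4,5,7}. Remove smallest leaf 4, emit neighbor 6.
Step 5: leaves = {5,6,7}. Remove smallest leaf 5, emit neighbor 8.
Step 6: leaves = {6,7}. Remove smallest leaf 6, emit neighbor 8.
Done: 2 vertices remain (7, 8). Sequence = [6 2 5 6 8 8]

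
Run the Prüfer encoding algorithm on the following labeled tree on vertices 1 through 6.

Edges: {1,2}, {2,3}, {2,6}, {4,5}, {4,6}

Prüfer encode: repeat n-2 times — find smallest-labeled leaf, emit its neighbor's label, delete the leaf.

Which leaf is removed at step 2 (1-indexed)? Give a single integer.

Answer: 3

Derivation:
Step 1: current leaves = {1,3,5}. Remove leaf 1 (neighbor: 2).
Step 2: current leaves = {3,5}. Remove leaf 3 (neighbor: 2).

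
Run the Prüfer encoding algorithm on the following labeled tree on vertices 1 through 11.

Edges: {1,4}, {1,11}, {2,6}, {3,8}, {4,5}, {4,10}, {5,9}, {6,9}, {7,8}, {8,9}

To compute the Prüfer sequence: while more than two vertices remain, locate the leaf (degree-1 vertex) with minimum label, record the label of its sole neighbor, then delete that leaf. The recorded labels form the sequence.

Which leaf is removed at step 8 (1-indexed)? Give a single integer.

Step 1: current leaves = {2,3,7,10,11}. Remove leaf 2 (neighbor: 6).
Step 2: current leaves = {3,6,7,10,11}. Remove leaf 3 (neighbor: 8).
Step 3: current leaves = {6,7,10,11}. Remove leaf 6 (neighbor: 9).
Step 4: current leaves = {7,10,11}. Remove leaf 7 (neighbor: 8).
Step 5: current leaves = {8,10,11}. Remove leaf 8 (neighbor: 9).
Step 6: current leaves = {9,10,11}. Remove leaf 9 (neighbor: 5).
Step 7: current leaves = {5,10,11}. Remove leaf 5 (neighbor: 4).
Step 8: current leaves = {10,11}. Remove leaf 10 (neighbor: 4).

Answer: 10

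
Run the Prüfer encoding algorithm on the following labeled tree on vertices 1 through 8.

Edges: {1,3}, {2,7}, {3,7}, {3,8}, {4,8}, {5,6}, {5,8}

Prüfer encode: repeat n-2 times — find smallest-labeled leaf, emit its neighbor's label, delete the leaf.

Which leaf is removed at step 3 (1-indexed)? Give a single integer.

Step 1: current leaves = {1,2,4,6}. Remove leaf 1 (neighbor: 3).
Step 2: current leaves = {2,4,6}. Remove leaf 2 (neighbor: 7).
Step 3: current leaves = {4,6,7}. Remove leaf 4 (neighbor: 8).

Answer: 4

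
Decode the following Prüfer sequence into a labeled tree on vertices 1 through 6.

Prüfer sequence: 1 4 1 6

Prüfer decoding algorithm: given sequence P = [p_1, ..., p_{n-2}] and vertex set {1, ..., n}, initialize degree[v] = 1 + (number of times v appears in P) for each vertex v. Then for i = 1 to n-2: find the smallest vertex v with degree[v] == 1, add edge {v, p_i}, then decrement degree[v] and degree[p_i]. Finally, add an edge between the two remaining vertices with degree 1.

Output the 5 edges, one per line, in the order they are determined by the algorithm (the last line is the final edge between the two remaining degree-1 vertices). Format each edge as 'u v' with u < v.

Initial degrees: {1:3, 2:1, 3:1, 4:2, 5:1, 6:2}
Step 1: smallest deg-1 vertex = 2, p_1 = 1. Add edge {1,2}. Now deg[2]=0, deg[1]=2.
Step 2: smallest deg-1 vertex = 3, p_2 = 4. Add edge {3,4}. Now deg[3]=0, deg[4]=1.
Step 3: smallest deg-1 vertex = 4, p_3 = 1. Add edge {1,4}. Now deg[4]=0, deg[1]=1.
Step 4: smallest deg-1 vertex = 1, p_4 = 6. Add edge {1,6}. Now deg[1]=0, deg[6]=1.
Final: two remaining deg-1 vertices are 5, 6. Add edge {5,6}.

Answer: 1 2
3 4
1 4
1 6
5 6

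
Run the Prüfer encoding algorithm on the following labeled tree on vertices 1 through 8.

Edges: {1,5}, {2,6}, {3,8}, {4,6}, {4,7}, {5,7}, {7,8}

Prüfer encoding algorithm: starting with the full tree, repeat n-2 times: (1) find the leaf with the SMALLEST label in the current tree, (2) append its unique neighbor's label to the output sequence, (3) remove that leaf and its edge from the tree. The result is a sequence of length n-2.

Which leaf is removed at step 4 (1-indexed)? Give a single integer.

Step 1: current leaves = {1,2,3}. Remove leaf 1 (neighbor: 5).
Step 2: current leaves = {2,3,5}. Remove leaf 2 (neighbor: 6).
Step 3: current leaves = {3,5,6}. Remove leaf 3 (neighbor: 8).
Step 4: current leaves = {5,6,8}. Remove leaf 5 (neighbor: 7).

Answer: 5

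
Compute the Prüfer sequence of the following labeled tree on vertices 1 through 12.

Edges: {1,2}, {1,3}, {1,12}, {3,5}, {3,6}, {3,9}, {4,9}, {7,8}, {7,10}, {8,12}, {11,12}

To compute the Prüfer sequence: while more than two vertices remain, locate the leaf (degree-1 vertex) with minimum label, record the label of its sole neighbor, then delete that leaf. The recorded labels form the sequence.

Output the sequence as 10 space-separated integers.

Step 1: leaves = {2,4,5,6,10,11}. Remove smallest leaf 2, emit neighbor 1.
Step 2: leaves = {4,5,6,10,11}. Remove smallest leaf 4, emit neighbor 9.
Step 3: leaves = {5,6,9,10,11}. Remove smallest leaf 5, emit neighbor 3.
Step 4: leaves = {6,9,10,11}. Remove smallest leaf 6, emit neighbor 3.
Step 5: leaves = {9,10,11}. Remove smallest leaf 9, emit neighbor 3.
Step 6: leaves = {3,10,11}. Remove smallest leaf 3, emit neighbor 1.
Step 7: leaves = {1,10,11}. Remove smallest leaf 1, emit neighbor 12.
Step 8: leaves = {10,11}. Remove smallest leaf 10, emit neighbor 7.
Step 9: leaves = {7,11}. Remove smallest leaf 7, emit neighbor 8.
Step 10: leaves = {8,11}. Remove smallest leaf 8, emit neighbor 12.
Done: 2 vertices remain (11, 12). Sequence = [1 9 3 3 3 1 12 7 8 12]

Answer: 1 9 3 3 3 1 12 7 8 12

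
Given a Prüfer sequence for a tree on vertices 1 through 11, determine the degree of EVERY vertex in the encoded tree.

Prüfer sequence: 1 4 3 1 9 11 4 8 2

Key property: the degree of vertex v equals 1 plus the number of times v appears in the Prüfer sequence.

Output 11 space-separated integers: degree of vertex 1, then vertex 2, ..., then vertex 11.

p_1 = 1: count[1] becomes 1
p_2 = 4: count[4] becomes 1
p_3 = 3: count[3] becomes 1
p_4 = 1: count[1] becomes 2
p_5 = 9: count[9] becomes 1
p_6 = 11: count[11] becomes 1
p_7 = 4: count[4] becomes 2
p_8 = 8: count[8] becomes 1
p_9 = 2: count[2] becomes 1
Degrees (1 + count): deg[1]=1+2=3, deg[2]=1+1=2, deg[3]=1+1=2, deg[4]=1+2=3, deg[5]=1+0=1, deg[6]=1+0=1, deg[7]=1+0=1, deg[8]=1+1=2, deg[9]=1+1=2, deg[10]=1+0=1, deg[11]=1+1=2

Answer: 3 2 2 3 1 1 1 2 2 1 2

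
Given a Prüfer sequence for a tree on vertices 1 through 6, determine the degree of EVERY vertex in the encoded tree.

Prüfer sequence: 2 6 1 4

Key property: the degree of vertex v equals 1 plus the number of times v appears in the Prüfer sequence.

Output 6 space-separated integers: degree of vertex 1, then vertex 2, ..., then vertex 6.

p_1 = 2: count[2] becomes 1
p_2 = 6: count[6] becomes 1
p_3 = 1: count[1] becomes 1
p_4 = 4: count[4] becomes 1
Degrees (1 + count): deg[1]=1+1=2, deg[2]=1+1=2, deg[3]=1+0=1, deg[4]=1+1=2, deg[5]=1+0=1, deg[6]=1+1=2

Answer: 2 2 1 2 1 2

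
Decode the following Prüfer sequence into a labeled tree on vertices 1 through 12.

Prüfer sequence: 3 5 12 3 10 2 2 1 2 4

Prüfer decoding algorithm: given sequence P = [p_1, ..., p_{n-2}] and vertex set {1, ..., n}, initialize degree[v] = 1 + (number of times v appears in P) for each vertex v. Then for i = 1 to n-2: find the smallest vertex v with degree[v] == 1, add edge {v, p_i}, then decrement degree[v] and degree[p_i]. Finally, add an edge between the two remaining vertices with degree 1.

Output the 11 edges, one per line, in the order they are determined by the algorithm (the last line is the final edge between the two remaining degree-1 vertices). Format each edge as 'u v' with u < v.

Answer: 3 6
5 7
5 12
3 8
3 10
2 9
2 10
1 11
1 2
2 4
4 12

Derivation:
Initial degrees: {1:2, 2:4, 3:3, 4:2, 5:2, 6:1, 7:1, 8:1, 9:1, 10:2, 11:1, 12:2}
Step 1: smallest deg-1 vertex = 6, p_1 = 3. Add edge {3,6}. Now deg[6]=0, deg[3]=2.
Step 2: smallest deg-1 vertex = 7, p_2 = 5. Add edge {5,7}. Now deg[7]=0, deg[5]=1.
Step 3: smallest deg-1 vertex = 5, p_3 = 12. Add edge {5,12}. Now deg[5]=0, deg[12]=1.
Step 4: smallest deg-1 vertex = 8, p_4 = 3. Add edge {3,8}. Now deg[8]=0, deg[3]=1.
Step 5: smallest deg-1 vertex = 3, p_5 = 10. Add edge {3,10}. Now deg[3]=0, deg[10]=1.
Step 6: smallest deg-1 vertex = 9, p_6 = 2. Add edge {2,9}. Now deg[9]=0, deg[2]=3.
Step 7: smallest deg-1 vertex = 10, p_7 = 2. Add edge {2,10}. Now deg[10]=0, deg[2]=2.
Step 8: smallest deg-1 vertex = 11, p_8 = 1. Add edge {1,11}. Now deg[11]=0, deg[1]=1.
Step 9: smallest deg-1 vertex = 1, p_9 = 2. Add edge {1,2}. Now deg[1]=0, deg[2]=1.
Step 10: smallest deg-1 vertex = 2, p_10 = 4. Add edge {2,4}. Now deg[2]=0, deg[4]=1.
Final: two remaining deg-1 vertices are 4, 12. Add edge {4,12}.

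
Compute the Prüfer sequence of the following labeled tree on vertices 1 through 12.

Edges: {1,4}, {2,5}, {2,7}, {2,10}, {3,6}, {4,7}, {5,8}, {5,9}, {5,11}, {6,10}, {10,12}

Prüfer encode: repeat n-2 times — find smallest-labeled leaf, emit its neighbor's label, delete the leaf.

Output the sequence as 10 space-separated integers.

Answer: 4 6 7 10 2 5 5 5 2 10

Derivation:
Step 1: leaves = {1,3,8,9,11,12}. Remove smallest leaf 1, emit neighbor 4.
Step 2: leaves = {3,4,8,9,11,12}. Remove smallest leaf 3, emit neighbor 6.
Step 3: leaves = {4,6,8,9,11,12}. Remove smallest leaf 4, emit neighbor 7.
Step 4: leaves = {6,7,8,9,11,12}. Remove smallest leaf 6, emit neighbor 10.
Step 5: leaves = {7,8,9,11,12}. Remove smallest leaf 7, emit neighbor 2.
Step 6: leaves = {8,9,11,12}. Remove smallest leaf 8, emit neighbor 5.
Step 7: leaves = {9,11,12}. Remove smallest leaf 9, emit neighbor 5.
Step 8: leaves = {11,12}. Remove smallest leaf 11, emit neighbor 5.
Step 9: leaves = {5,12}. Remove smallest leaf 5, emit neighbor 2.
Step 10: leaves = {2,12}. Remove smallest leaf 2, emit neighbor 10.
Done: 2 vertices remain (10, 12). Sequence = [4 6 7 10 2 5 5 5 2 10]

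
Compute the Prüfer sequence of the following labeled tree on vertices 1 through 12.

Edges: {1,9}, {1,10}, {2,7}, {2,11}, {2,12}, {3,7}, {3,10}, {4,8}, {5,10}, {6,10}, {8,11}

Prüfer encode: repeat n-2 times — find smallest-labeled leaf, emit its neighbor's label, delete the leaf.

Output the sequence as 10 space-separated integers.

Answer: 8 10 10 11 1 10 3 7 2 2

Derivation:
Step 1: leaves = {4,5,6,9,12}. Remove smallest leaf 4, emit neighbor 8.
Step 2: leaves = {5,6,8,9,12}. Remove smallest leaf 5, emit neighbor 10.
Step 3: leaves = {6,8,9,12}. Remove smallest leaf 6, emit neighbor 10.
Step 4: leaves = {8,9,12}. Remove smallest leaf 8, emit neighbor 11.
Step 5: leaves = {9,11,12}. Remove smallest leaf 9, emit neighbor 1.
Step 6: leaves = {1,11,12}. Remove smallest leaf 1, emit neighbor 10.
Step 7: leaves = {10,11,12}. Remove smallest leaf 10, emit neighbor 3.
Step 8: leaves = {3,11,12}. Remove smallest leaf 3, emit neighbor 7.
Step 9: leaves = {7,11,12}. Remove smallest leaf 7, emit neighbor 2.
Step 10: leaves = {11,12}. Remove smallest leaf 11, emit neighbor 2.
Done: 2 vertices remain (2, 12). Sequence = [8 10 10 11 1 10 3 7 2 2]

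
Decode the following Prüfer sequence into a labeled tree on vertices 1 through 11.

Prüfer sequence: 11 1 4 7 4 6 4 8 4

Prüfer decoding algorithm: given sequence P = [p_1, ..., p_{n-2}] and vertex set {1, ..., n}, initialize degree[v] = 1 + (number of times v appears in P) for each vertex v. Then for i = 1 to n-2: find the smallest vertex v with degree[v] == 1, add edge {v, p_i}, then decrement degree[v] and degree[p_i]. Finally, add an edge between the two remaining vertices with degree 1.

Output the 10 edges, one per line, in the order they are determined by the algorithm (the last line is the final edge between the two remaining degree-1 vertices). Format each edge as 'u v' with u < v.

Answer: 2 11
1 3
1 4
5 7
4 7
6 9
4 6
8 10
4 8
4 11

Derivation:
Initial degrees: {1:2, 2:1, 3:1, 4:5, 5:1, 6:2, 7:2, 8:2, 9:1, 10:1, 11:2}
Step 1: smallest deg-1 vertex = 2, p_1 = 11. Add edge {2,11}. Now deg[2]=0, deg[11]=1.
Step 2: smallest deg-1 vertex = 3, p_2 = 1. Add edge {1,3}. Now deg[3]=0, deg[1]=1.
Step 3: smallest deg-1 vertex = 1, p_3 = 4. Add edge {1,4}. Now deg[1]=0, deg[4]=4.
Step 4: smallest deg-1 vertex = 5, p_4 = 7. Add edge {5,7}. Now deg[5]=0, deg[7]=1.
Step 5: smallest deg-1 vertex = 7, p_5 = 4. Add edge {4,7}. Now deg[7]=0, deg[4]=3.
Step 6: smallest deg-1 vertex = 9, p_6 = 6. Add edge {6,9}. Now deg[9]=0, deg[6]=1.
Step 7: smallest deg-1 vertex = 6, p_7 = 4. Add edge {4,6}. Now deg[6]=0, deg[4]=2.
Step 8: smallest deg-1 vertex = 10, p_8 = 8. Add edge {8,10}. Now deg[10]=0, deg[8]=1.
Step 9: smallest deg-1 vertex = 8, p_9 = 4. Add edge {4,8}. Now deg[8]=0, deg[4]=1.
Final: two remaining deg-1 vertices are 4, 11. Add edge {4,11}.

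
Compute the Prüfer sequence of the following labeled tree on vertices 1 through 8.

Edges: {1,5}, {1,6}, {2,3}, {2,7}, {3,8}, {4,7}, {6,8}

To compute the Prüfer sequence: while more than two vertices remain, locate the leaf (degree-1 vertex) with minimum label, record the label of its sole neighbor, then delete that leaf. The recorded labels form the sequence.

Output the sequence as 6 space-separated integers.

Step 1: leaves = {4,5}. Remove smallest leaf 4, emit neighbor 7.
Step 2: leaves = {5,7}. Remove smallest leaf 5, emit neighbor 1.
Step 3: leaves = {1,7}. Remove smallest leaf 1, emit neighbor 6.
Step 4: leaves = {6,7}. Remove smallest leaf 6, emit neighbor 8.
Step 5: leaves = {7,8}. Remove smallest leaf 7, emit neighbor 2.
Step 6: leaves = {2,8}. Remove smallest leaf 2, emit neighbor 3.
Done: 2 vertices remain (3, 8). Sequence = [7 1 6 8 2 3]

Answer: 7 1 6 8 2 3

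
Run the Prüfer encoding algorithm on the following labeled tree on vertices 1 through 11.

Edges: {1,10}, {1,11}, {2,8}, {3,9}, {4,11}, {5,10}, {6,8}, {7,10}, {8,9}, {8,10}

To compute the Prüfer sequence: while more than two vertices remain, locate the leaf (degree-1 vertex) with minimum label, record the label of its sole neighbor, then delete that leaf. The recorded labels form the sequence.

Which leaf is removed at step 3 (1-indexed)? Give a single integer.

Step 1: current leaves = {2,3,4,5,6,7}. Remove leaf 2 (neighbor: 8).
Step 2: current leaves = {3,4,5,6,7}. Remove leaf 3 (neighbor: 9).
Step 3: current leaves = {4,5,6,7,9}. Remove leaf 4 (neighbor: 11).

Answer: 4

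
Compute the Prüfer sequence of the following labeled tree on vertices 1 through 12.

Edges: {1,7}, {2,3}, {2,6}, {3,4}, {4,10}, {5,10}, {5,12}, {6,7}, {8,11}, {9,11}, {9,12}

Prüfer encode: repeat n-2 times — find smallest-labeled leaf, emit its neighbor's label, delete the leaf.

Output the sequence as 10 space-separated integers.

Step 1: leaves = {1,8}. Remove smallest leaf 1, emit neighbor 7.
Step 2: leaves = {7,8}. Remove smallest leaf 7, emit neighbor 6.
Step 3: leaves = {6,8}. Remove smallest leaf 6, emit neighbor 2.
Step 4: leaves = {2,8}. Remove smallest leaf 2, emit neighbor 3.
Step 5: leaves = {3,8}. Remove smallest leaf 3, emit neighbor 4.
Step 6: leaves = {4,8}. Remove smallest leaf 4, emit neighbor 10.
Step 7: leaves = {8,10}. Remove smallest leaf 8, emit neighbor 11.
Step 8: leaves = {10,11}. Remove smallest leaf 10, emit neighbor 5.
Step 9: leaves = {5,11}. Remove smallest leaf 5, emit neighbor 12.
Step 10: leaves = {11,12}. Remove smallest leaf 11, emit neighbor 9.
Done: 2 vertices remain (9, 12). Sequence = [7 6 2 3 4 10 11 5 12 9]

Answer: 7 6 2 3 4 10 11 5 12 9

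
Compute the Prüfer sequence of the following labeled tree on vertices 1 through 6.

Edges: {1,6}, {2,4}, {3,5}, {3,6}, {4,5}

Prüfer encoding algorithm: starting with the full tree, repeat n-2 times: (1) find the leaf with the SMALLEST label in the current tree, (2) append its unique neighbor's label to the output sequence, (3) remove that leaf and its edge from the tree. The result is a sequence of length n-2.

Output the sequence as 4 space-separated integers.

Answer: 6 4 5 3

Derivation:
Step 1: leaves = {1,2}. Remove smallest leaf 1, emit neighbor 6.
Step 2: leaves = {2,6}. Remove smallest leaf 2, emit neighbor 4.
Step 3: leaves = {4,6}. Remove smallest leaf 4, emit neighbor 5.
Step 4: leaves = {5,6}. Remove smallest leaf 5, emit neighbor 3.
Done: 2 vertices remain (3, 6). Sequence = [6 4 5 3]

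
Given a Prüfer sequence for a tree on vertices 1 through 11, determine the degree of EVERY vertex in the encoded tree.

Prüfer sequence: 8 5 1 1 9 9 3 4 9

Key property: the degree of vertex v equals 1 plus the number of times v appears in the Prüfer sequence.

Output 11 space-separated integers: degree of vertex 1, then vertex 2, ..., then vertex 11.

Answer: 3 1 2 2 2 1 1 2 4 1 1

Derivation:
p_1 = 8: count[8] becomes 1
p_2 = 5: count[5] becomes 1
p_3 = 1: count[1] becomes 1
p_4 = 1: count[1] becomes 2
p_5 = 9: count[9] becomes 1
p_6 = 9: count[9] becomes 2
p_7 = 3: count[3] becomes 1
p_8 = 4: count[4] becomes 1
p_9 = 9: count[9] becomes 3
Degrees (1 + count): deg[1]=1+2=3, deg[2]=1+0=1, deg[3]=1+1=2, deg[4]=1+1=2, deg[5]=1+1=2, deg[6]=1+0=1, deg[7]=1+0=1, deg[8]=1+1=2, deg[9]=1+3=4, deg[10]=1+0=1, deg[11]=1+0=1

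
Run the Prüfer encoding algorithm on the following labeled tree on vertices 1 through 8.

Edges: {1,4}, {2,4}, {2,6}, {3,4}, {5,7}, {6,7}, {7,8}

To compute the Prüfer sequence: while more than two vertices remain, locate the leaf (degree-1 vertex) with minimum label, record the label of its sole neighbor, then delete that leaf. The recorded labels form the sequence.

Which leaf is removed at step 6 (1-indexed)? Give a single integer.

Step 1: current leaves = {1,3,5,8}. Remove leaf 1 (neighbor: 4).
Step 2: current leaves = {3,5,8}. Remove leaf 3 (neighbor: 4).
Step 3: current leaves = {4,5,8}. Remove leaf 4 (neighbor: 2).
Step 4: current leaves = {2,5,8}. Remove leaf 2 (neighbor: 6).
Step 5: current leaves = {5,6,8}. Remove leaf 5 (neighbor: 7).
Step 6: current leaves = {6,8}. Remove leaf 6 (neighbor: 7).

Answer: 6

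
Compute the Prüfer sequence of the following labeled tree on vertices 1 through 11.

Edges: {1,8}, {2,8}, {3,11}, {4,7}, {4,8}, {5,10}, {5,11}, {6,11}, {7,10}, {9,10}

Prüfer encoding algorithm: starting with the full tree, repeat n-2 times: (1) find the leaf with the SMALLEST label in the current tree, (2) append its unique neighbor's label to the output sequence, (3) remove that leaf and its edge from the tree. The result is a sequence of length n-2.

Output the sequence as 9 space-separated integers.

Answer: 8 8 11 11 4 7 10 10 5

Derivation:
Step 1: leaves = {1,2,3,6,9}. Remove smallest leaf 1, emit neighbor 8.
Step 2: leaves = {2,3,6,9}. Remove smallest leaf 2, emit neighbor 8.
Step 3: leaves = {3,6,8,9}. Remove smallest leaf 3, emit neighbor 11.
Step 4: leaves = {6,8,9}. Remove smallest leaf 6, emit neighbor 11.
Step 5: leaves = {8,9,11}. Remove smallest leaf 8, emit neighbor 4.
Step 6: leaves = {4,9,11}. Remove smallest leaf 4, emit neighbor 7.
Step 7: leaves = {7,9,11}. Remove smallest leaf 7, emit neighbor 10.
Step 8: leaves = {9,11}. Remove smallest leaf 9, emit neighbor 10.
Step 9: leaves = {10,11}. Remove smallest leaf 10, emit neighbor 5.
Done: 2 vertices remain (5, 11). Sequence = [8 8 11 11 4 7 10 10 5]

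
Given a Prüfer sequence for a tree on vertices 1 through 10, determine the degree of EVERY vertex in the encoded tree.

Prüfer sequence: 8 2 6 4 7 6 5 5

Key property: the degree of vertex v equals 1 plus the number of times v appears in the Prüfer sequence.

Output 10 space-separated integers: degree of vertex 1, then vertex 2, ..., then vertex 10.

Answer: 1 2 1 2 3 3 2 2 1 1

Derivation:
p_1 = 8: count[8] becomes 1
p_2 = 2: count[2] becomes 1
p_3 = 6: count[6] becomes 1
p_4 = 4: count[4] becomes 1
p_5 = 7: count[7] becomes 1
p_6 = 6: count[6] becomes 2
p_7 = 5: count[5] becomes 1
p_8 = 5: count[5] becomes 2
Degrees (1 + count): deg[1]=1+0=1, deg[2]=1+1=2, deg[3]=1+0=1, deg[4]=1+1=2, deg[5]=1+2=3, deg[6]=1+2=3, deg[7]=1+1=2, deg[8]=1+1=2, deg[9]=1+0=1, deg[10]=1+0=1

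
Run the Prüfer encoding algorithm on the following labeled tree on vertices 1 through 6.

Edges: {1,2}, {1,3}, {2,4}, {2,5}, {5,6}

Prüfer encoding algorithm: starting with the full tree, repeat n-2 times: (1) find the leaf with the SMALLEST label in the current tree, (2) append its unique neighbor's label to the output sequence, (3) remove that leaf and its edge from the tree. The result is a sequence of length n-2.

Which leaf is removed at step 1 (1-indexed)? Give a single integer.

Step 1: current leaves = {3,4,6}. Remove leaf 3 (neighbor: 1).

Answer: 3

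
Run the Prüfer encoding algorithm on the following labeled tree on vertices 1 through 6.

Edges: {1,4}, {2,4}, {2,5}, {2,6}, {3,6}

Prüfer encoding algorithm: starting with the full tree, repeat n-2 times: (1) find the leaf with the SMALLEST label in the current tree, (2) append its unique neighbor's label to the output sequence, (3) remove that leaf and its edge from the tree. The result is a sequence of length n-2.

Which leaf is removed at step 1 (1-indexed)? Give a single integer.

Answer: 1

Derivation:
Step 1: current leaves = {1,3,5}. Remove leaf 1 (neighbor: 4).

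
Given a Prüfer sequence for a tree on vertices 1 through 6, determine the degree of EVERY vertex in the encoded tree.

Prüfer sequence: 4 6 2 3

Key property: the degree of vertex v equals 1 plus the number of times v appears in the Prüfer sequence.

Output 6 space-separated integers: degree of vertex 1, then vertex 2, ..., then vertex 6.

Answer: 1 2 2 2 1 2

Derivation:
p_1 = 4: count[4] becomes 1
p_2 = 6: count[6] becomes 1
p_3 = 2: count[2] becomes 1
p_4 = 3: count[3] becomes 1
Degrees (1 + count): deg[1]=1+0=1, deg[2]=1+1=2, deg[3]=1+1=2, deg[4]=1+1=2, deg[5]=1+0=1, deg[6]=1+1=2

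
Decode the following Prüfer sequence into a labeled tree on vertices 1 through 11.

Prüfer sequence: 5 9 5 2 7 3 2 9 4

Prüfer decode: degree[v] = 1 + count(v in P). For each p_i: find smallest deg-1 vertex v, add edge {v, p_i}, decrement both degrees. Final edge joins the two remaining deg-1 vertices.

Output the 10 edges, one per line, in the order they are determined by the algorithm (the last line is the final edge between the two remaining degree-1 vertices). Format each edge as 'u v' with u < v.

Answer: 1 5
6 9
5 8
2 5
7 10
3 7
2 3
2 9
4 9
4 11

Derivation:
Initial degrees: {1:1, 2:3, 3:2, 4:2, 5:3, 6:1, 7:2, 8:1, 9:3, 10:1, 11:1}
Step 1: smallest deg-1 vertex = 1, p_1 = 5. Add edge {1,5}. Now deg[1]=0, deg[5]=2.
Step 2: smallest deg-1 vertex = 6, p_2 = 9. Add edge {6,9}. Now deg[6]=0, deg[9]=2.
Step 3: smallest deg-1 vertex = 8, p_3 = 5. Add edge {5,8}. Now deg[8]=0, deg[5]=1.
Step 4: smallest deg-1 vertex = 5, p_4 = 2. Add edge {2,5}. Now deg[5]=0, deg[2]=2.
Step 5: smallest deg-1 vertex = 10, p_5 = 7. Add edge {7,10}. Now deg[10]=0, deg[7]=1.
Step 6: smallest deg-1 vertex = 7, p_6 = 3. Add edge {3,7}. Now deg[7]=0, deg[3]=1.
Step 7: smallest deg-1 vertex = 3, p_7 = 2. Add edge {2,3}. Now deg[3]=0, deg[2]=1.
Step 8: smallest deg-1 vertex = 2, p_8 = 9. Add edge {2,9}. Now deg[2]=0, deg[9]=1.
Step 9: smallest deg-1 vertex = 9, p_9 = 4. Add edge {4,9}. Now deg[9]=0, deg[4]=1.
Final: two remaining deg-1 vertices are 4, 11. Add edge {4,11}.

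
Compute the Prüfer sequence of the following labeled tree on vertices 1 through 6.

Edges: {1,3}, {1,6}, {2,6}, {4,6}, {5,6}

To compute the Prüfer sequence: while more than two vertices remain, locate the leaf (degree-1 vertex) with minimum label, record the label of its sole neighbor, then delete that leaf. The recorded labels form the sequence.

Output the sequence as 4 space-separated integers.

Answer: 6 1 6 6

Derivation:
Step 1: leaves = {2,3,4,5}. Remove smallest leaf 2, emit neighbor 6.
Step 2: leaves = {3,4,5}. Remove smallest leaf 3, emit neighbor 1.
Step 3: leaves = {1,4,5}. Remove smallest leaf 1, emit neighbor 6.
Step 4: leaves = {4,5}. Remove smallest leaf 4, emit neighbor 6.
Done: 2 vertices remain (5, 6). Sequence = [6 1 6 6]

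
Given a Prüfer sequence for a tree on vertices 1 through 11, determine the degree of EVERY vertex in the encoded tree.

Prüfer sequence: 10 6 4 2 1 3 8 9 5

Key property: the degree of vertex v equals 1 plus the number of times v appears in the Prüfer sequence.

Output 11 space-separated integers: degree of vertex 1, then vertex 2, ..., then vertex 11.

Answer: 2 2 2 2 2 2 1 2 2 2 1

Derivation:
p_1 = 10: count[10] becomes 1
p_2 = 6: count[6] becomes 1
p_3 = 4: count[4] becomes 1
p_4 = 2: count[2] becomes 1
p_5 = 1: count[1] becomes 1
p_6 = 3: count[3] becomes 1
p_7 = 8: count[8] becomes 1
p_8 = 9: count[9] becomes 1
p_9 = 5: count[5] becomes 1
Degrees (1 + count): deg[1]=1+1=2, deg[2]=1+1=2, deg[3]=1+1=2, deg[4]=1+1=2, deg[5]=1+1=2, deg[6]=1+1=2, deg[7]=1+0=1, deg[8]=1+1=2, deg[9]=1+1=2, deg[10]=1+1=2, deg[11]=1+0=1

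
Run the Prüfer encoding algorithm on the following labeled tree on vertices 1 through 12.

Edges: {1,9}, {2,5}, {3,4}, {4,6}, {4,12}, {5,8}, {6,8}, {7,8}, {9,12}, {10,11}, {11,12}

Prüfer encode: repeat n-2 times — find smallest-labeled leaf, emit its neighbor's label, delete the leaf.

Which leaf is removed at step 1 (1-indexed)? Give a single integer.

Step 1: current leaves = {1,2,3,7,10}. Remove leaf 1 (neighbor: 9).

Answer: 1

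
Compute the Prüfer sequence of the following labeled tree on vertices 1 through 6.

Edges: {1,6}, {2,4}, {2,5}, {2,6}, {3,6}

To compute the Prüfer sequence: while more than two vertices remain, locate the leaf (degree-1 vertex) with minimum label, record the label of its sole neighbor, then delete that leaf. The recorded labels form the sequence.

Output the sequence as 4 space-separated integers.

Step 1: leaves = {1,3,4,5}. Remove smallest leaf 1, emit neighbor 6.
Step 2: leaves = {3,4,5}. Remove smallest leaf 3, emit neighbor 6.
Step 3: leaves = {4,5,6}. Remove smallest leaf 4, emit neighbor 2.
Step 4: leaves = {5,6}. Remove smallest leaf 5, emit neighbor 2.
Done: 2 vertices remain (2, 6). Sequence = [6 6 2 2]

Answer: 6 6 2 2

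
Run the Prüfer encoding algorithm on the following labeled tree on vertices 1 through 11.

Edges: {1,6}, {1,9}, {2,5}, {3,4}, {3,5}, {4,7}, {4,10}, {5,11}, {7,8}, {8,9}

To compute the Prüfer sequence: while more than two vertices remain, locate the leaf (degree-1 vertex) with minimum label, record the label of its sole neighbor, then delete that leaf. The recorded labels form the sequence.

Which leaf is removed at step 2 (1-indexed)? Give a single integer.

Step 1: current leaves = {2,6,10,11}. Remove leaf 2 (neighbor: 5).
Step 2: current leaves = {6,10,11}. Remove leaf 6 (neighbor: 1).

Answer: 6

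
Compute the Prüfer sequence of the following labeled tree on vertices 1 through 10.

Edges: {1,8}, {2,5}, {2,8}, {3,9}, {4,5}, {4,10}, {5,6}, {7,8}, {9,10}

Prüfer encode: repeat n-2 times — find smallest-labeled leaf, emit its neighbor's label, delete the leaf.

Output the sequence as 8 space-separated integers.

Answer: 8 9 5 8 2 5 4 10

Derivation:
Step 1: leaves = {1,3,6,7}. Remove smallest leaf 1, emit neighbor 8.
Step 2: leaves = {3,6,7}. Remove smallest leaf 3, emit neighbor 9.
Step 3: leaves = {6,7,9}. Remove smallest leaf 6, emit neighbor 5.
Step 4: leaves = {7,9}. Remove smallest leaf 7, emit neighbor 8.
Step 5: leaves = {8,9}. Remove smallest leaf 8, emit neighbor 2.
Step 6: leaves = {2,9}. Remove smallest leaf 2, emit neighbor 5.
Step 7: leaves = {5,9}. Remove smallest leaf 5, emit neighbor 4.
Step 8: leaves = {4,9}. Remove smallest leaf 4, emit neighbor 10.
Done: 2 vertices remain (9, 10). Sequence = [8 9 5 8 2 5 4 10]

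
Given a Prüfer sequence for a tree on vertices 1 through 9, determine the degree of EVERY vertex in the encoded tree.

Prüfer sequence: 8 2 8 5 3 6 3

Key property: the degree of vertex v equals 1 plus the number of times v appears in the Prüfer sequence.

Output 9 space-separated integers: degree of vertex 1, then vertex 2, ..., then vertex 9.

p_1 = 8: count[8] becomes 1
p_2 = 2: count[2] becomes 1
p_3 = 8: count[8] becomes 2
p_4 = 5: count[5] becomes 1
p_5 = 3: count[3] becomes 1
p_6 = 6: count[6] becomes 1
p_7 = 3: count[3] becomes 2
Degrees (1 + count): deg[1]=1+0=1, deg[2]=1+1=2, deg[3]=1+2=3, deg[4]=1+0=1, deg[5]=1+1=2, deg[6]=1+1=2, deg[7]=1+0=1, deg[8]=1+2=3, deg[9]=1+0=1

Answer: 1 2 3 1 2 2 1 3 1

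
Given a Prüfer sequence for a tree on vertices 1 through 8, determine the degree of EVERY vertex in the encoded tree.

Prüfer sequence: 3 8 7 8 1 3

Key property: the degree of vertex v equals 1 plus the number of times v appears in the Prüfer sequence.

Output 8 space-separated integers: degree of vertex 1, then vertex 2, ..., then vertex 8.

Answer: 2 1 3 1 1 1 2 3

Derivation:
p_1 = 3: count[3] becomes 1
p_2 = 8: count[8] becomes 1
p_3 = 7: count[7] becomes 1
p_4 = 8: count[8] becomes 2
p_5 = 1: count[1] becomes 1
p_6 = 3: count[3] becomes 2
Degrees (1 + count): deg[1]=1+1=2, deg[2]=1+0=1, deg[3]=1+2=3, deg[4]=1+0=1, deg[5]=1+0=1, deg[6]=1+0=1, deg[7]=1+1=2, deg[8]=1+2=3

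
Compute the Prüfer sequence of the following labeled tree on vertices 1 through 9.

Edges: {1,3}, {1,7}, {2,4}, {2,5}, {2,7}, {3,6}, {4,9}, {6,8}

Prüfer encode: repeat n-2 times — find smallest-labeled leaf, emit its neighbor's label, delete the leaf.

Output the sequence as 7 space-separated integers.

Answer: 2 6 3 1 7 2 4

Derivation:
Step 1: leaves = {5,8,9}. Remove smallest leaf 5, emit neighbor 2.
Step 2: leaves = {8,9}. Remove smallest leaf 8, emit neighbor 6.
Step 3: leaves = {6,9}. Remove smallest leaf 6, emit neighbor 3.
Step 4: leaves = {3,9}. Remove smallest leaf 3, emit neighbor 1.
Step 5: leaves = {1,9}. Remove smallest leaf 1, emit neighbor 7.
Step 6: leaves = {7,9}. Remove smallest leaf 7, emit neighbor 2.
Step 7: leaves = {2,9}. Remove smallest leaf 2, emit neighbor 4.
Done: 2 vertices remain (4, 9). Sequence = [2 6 3 1 7 2 4]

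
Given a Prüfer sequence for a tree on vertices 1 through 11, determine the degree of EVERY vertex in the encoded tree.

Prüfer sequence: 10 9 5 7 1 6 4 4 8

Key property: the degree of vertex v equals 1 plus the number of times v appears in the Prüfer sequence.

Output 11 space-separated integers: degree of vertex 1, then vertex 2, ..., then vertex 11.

p_1 = 10: count[10] becomes 1
p_2 = 9: count[9] becomes 1
p_3 = 5: count[5] becomes 1
p_4 = 7: count[7] becomes 1
p_5 = 1: count[1] becomes 1
p_6 = 6: count[6] becomes 1
p_7 = 4: count[4] becomes 1
p_8 = 4: count[4] becomes 2
p_9 = 8: count[8] becomes 1
Degrees (1 + count): deg[1]=1+1=2, deg[2]=1+0=1, deg[3]=1+0=1, deg[4]=1+2=3, deg[5]=1+1=2, deg[6]=1+1=2, deg[7]=1+1=2, deg[8]=1+1=2, deg[9]=1+1=2, deg[10]=1+1=2, deg[11]=1+0=1

Answer: 2 1 1 3 2 2 2 2 2 2 1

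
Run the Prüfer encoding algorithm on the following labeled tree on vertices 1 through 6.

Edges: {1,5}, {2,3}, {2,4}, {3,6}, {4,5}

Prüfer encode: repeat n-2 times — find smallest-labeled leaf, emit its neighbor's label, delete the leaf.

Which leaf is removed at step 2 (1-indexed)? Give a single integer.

Answer: 5

Derivation:
Step 1: current leaves = {1,6}. Remove leaf 1 (neighbor: 5).
Step 2: current leaves = {5,6}. Remove leaf 5 (neighbor: 4).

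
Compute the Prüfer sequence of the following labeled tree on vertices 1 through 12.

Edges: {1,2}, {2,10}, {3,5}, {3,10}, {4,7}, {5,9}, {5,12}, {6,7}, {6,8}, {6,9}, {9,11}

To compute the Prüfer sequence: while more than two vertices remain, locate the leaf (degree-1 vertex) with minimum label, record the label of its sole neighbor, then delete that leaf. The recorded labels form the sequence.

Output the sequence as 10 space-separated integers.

Step 1: leaves = {1,4,8,11,12}. Remove smallest leaf 1, emit neighbor 2.
Step 2: leaves = {2,4,8,11,12}. Remove smallest leaf 2, emit neighbor 10.
Step 3: leaves = {4,8,10,11,12}. Remove smallest leaf 4, emit neighbor 7.
Step 4: leaves = {7,8,10,11,12}. Remove smallest leaf 7, emit neighbor 6.
Step 5: leaves = {8,10,11,12}. Remove smallest leaf 8, emit neighbor 6.
Step 6: leaves = {6,10,11,12}. Remove smallest leaf 6, emit neighbor 9.
Step 7: leaves = {10,11,12}. Remove smallest leaf 10, emit neighbor 3.
Step 8: leaves = {3,11,12}. Remove smallest leaf 3, emit neighbor 5.
Step 9: leaves = {11,12}. Remove smallest leaf 11, emit neighbor 9.
Step 10: leaves = {9,12}. Remove smallest leaf 9, emit neighbor 5.
Done: 2 vertices remain (5, 12). Sequence = [2 10 7 6 6 9 3 5 9 5]

Answer: 2 10 7 6 6 9 3 5 9 5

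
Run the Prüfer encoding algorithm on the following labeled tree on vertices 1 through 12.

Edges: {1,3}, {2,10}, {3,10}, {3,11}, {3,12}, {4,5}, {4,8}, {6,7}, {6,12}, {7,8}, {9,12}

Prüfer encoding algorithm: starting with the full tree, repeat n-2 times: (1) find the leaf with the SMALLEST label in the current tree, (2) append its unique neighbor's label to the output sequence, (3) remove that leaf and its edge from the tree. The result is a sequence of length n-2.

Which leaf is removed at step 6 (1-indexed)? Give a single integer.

Step 1: current leaves = {1,2,5,9,11}. Remove leaf 1 (neighbor: 3).
Step 2: current leaves = {2,5,9,11}. Remove leaf 2 (neighbor: 10).
Step 3: current leaves = {5,9,10,11}. Remove leaf 5 (neighbor: 4).
Step 4: current leaves = {4,9,10,11}. Remove leaf 4 (neighbor: 8).
Step 5: current leaves = {8,9,10,11}. Remove leaf 8 (neighbor: 7).
Step 6: current leaves = {7,9,10,11}. Remove leaf 7 (neighbor: 6).

Answer: 7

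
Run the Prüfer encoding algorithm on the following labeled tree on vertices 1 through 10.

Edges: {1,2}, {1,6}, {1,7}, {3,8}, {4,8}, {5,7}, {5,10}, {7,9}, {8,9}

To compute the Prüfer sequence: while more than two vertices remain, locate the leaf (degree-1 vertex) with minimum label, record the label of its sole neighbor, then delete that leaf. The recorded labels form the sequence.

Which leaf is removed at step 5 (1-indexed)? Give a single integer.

Step 1: current leaves = {2,3,4,6,10}. Remove leaf 2 (neighbor: 1).
Step 2: current leaves = {3,4,6,10}. Remove leaf 3 (neighbor: 8).
Step 3: current leaves = {4,6,10}. Remove leaf 4 (neighbor: 8).
Step 4: current leaves = {6,8,10}. Remove leaf 6 (neighbor: 1).
Step 5: current leaves = {1,8,10}. Remove leaf 1 (neighbor: 7).

Answer: 1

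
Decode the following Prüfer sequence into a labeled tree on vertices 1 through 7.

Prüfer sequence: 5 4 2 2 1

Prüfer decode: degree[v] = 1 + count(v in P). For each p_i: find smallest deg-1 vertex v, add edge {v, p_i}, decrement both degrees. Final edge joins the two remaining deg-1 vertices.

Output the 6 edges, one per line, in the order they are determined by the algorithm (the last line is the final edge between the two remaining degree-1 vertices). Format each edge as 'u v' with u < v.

Answer: 3 5
4 5
2 4
2 6
1 2
1 7

Derivation:
Initial degrees: {1:2, 2:3, 3:1, 4:2, 5:2, 6:1, 7:1}
Step 1: smallest deg-1 vertex = 3, p_1 = 5. Add edge {3,5}. Now deg[3]=0, deg[5]=1.
Step 2: smallest deg-1 vertex = 5, p_2 = 4. Add edge {4,5}. Now deg[5]=0, deg[4]=1.
Step 3: smallest deg-1 vertex = 4, p_3 = 2. Add edge {2,4}. Now deg[4]=0, deg[2]=2.
Step 4: smallest deg-1 vertex = 6, p_4 = 2. Add edge {2,6}. Now deg[6]=0, deg[2]=1.
Step 5: smallest deg-1 vertex = 2, p_5 = 1. Add edge {1,2}. Now deg[2]=0, deg[1]=1.
Final: two remaining deg-1 vertices are 1, 7. Add edge {1,7}.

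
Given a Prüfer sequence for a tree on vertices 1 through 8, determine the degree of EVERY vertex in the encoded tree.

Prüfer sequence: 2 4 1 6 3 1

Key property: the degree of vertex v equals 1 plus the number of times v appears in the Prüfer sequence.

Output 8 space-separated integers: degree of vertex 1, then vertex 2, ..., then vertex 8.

p_1 = 2: count[2] becomes 1
p_2 = 4: count[4] becomes 1
p_3 = 1: count[1] becomes 1
p_4 = 6: count[6] becomes 1
p_5 = 3: count[3] becomes 1
p_6 = 1: count[1] becomes 2
Degrees (1 + count): deg[1]=1+2=3, deg[2]=1+1=2, deg[3]=1+1=2, deg[4]=1+1=2, deg[5]=1+0=1, deg[6]=1+1=2, deg[7]=1+0=1, deg[8]=1+0=1

Answer: 3 2 2 2 1 2 1 1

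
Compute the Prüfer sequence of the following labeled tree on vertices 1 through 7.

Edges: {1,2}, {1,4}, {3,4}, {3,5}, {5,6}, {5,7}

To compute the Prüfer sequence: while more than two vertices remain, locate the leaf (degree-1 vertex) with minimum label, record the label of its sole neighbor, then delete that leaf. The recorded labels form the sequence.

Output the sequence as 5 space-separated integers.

Step 1: leaves = {2,6,7}. Remove smallest leaf 2, emit neighbor 1.
Step 2: leaves = {1,6,7}. Remove smallest leaf 1, emit neighbor 4.
Step 3: leaves = {4,6,7}. Remove smallest leaf 4, emit neighbor 3.
Step 4: leaves = {3,6,7}. Remove smallest leaf 3, emit neighbor 5.
Step 5: leaves = {6,7}. Remove smallest leaf 6, emit neighbor 5.
Done: 2 vertices remain (5, 7). Sequence = [1 4 3 5 5]

Answer: 1 4 3 5 5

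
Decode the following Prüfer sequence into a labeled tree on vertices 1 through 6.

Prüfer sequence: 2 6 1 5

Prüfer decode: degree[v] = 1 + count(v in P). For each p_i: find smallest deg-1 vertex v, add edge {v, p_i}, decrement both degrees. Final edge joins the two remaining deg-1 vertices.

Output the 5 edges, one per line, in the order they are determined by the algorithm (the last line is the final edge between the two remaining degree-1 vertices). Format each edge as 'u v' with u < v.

Answer: 2 3
2 6
1 4
1 5
5 6

Derivation:
Initial degrees: {1:2, 2:2, 3:1, 4:1, 5:2, 6:2}
Step 1: smallest deg-1 vertex = 3, p_1 = 2. Add edge {2,3}. Now deg[3]=0, deg[2]=1.
Step 2: smallest deg-1 vertex = 2, p_2 = 6. Add edge {2,6}. Now deg[2]=0, deg[6]=1.
Step 3: smallest deg-1 vertex = 4, p_3 = 1. Add edge {1,4}. Now deg[4]=0, deg[1]=1.
Step 4: smallest deg-1 vertex = 1, p_4 = 5. Add edge {1,5}. Now deg[1]=0, deg[5]=1.
Final: two remaining deg-1 vertices are 5, 6. Add edge {5,6}.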